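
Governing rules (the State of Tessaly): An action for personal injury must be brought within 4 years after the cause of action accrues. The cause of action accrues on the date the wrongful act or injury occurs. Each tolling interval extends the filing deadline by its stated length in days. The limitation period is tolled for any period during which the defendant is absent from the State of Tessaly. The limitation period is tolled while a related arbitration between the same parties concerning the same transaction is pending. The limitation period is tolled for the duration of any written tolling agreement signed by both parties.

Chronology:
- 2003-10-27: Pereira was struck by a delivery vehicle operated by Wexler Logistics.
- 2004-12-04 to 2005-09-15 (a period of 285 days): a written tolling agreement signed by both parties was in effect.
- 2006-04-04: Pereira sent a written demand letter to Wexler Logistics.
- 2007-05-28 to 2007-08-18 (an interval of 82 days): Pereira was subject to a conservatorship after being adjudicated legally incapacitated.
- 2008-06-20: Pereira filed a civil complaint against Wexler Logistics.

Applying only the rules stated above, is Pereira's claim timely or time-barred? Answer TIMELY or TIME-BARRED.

TIMELY

The claim accrued on 2003-10-27, when the wrongful act occurred.
Adding the 4 years base period to 2003-10-27 gives a deadline of 2007-10-27, before any tolling.
The written tolling agreement from 2004-12-04 to 2005-09-15 tolled the period for 285 days, extending the deadline to 2008-08-07.
No stated provision tolls the period for the plaintiff's incapacity, so the interval from 2007-05-28 to 2007-08-18 has no effect on the deadline.
The other events in the timeline have no effect on the limitation period under the stated rules.
The 2008-06-20 filing precedes the 2008-08-07 deadline; the claim is timely.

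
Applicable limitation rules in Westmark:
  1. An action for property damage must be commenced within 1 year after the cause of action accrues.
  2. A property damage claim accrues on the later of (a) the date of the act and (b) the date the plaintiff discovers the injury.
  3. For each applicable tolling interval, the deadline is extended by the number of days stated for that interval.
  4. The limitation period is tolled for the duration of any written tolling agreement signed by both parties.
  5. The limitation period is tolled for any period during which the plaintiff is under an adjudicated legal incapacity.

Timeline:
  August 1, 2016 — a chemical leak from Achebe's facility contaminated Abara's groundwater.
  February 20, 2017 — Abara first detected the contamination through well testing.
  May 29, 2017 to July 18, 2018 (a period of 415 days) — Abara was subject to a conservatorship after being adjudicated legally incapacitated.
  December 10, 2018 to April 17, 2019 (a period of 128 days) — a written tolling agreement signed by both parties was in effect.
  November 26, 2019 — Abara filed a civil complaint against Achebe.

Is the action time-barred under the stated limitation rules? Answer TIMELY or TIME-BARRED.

Because discovery on February 20, 2017 post-dates the August 1, 2016 act, accrual under the later-of rule falls on February 20, 2017.
Adding the 1 year base period to February 20, 2017 gives a deadline of February 20, 2018, before any tolling.
The plaintiff's legal incapacity from May 29, 2017 to July 18, 2018 tolled the period for 415 days, extending the deadline to April 11, 2019.
The period was tolled for 128 days by the written tolling agreement (December 10, 2018 to April 17, 2019), pushing the deadline to August 17, 2019.
Filing on November 26, 2019 missed the August 17, 2019 deadline — the action is time-barred.

TIME-BARRED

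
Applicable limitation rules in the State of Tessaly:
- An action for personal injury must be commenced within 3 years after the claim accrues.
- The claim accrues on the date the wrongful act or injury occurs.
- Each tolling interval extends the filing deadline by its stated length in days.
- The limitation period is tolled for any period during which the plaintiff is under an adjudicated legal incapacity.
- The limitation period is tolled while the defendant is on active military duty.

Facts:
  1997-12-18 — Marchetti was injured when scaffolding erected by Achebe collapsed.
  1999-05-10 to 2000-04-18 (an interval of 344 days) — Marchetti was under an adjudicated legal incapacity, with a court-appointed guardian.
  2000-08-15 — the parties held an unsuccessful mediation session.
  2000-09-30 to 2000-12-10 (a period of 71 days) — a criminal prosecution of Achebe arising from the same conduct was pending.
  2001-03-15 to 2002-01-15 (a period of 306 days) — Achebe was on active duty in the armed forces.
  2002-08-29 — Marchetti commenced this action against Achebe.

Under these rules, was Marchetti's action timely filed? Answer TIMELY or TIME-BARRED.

The claim accrued on 1997-12-18, the date of the act.
3 years from 1997-12-18 is 2000-12-18.
The period was tolled for 344 days by the plaintiff's legal incapacity (1999-05-10 to 2000-04-18), pushing the deadline to 2001-11-27.
The defendant's active military service from 2001-03-15 to 2002-01-15 tolled the period for 306 days, extending the deadline to 2002-09-29.
The pending criminal prosecution from 2000-09-30 to 2000-12-10 does not toll the period, because no stated rule makes a criminal prosecution a tolling event.
Nothing else in the chronology tolls or restarts the period.
The 2002-08-29 filing precedes the 2002-09-29 deadline; the claim is timely.

TIMELY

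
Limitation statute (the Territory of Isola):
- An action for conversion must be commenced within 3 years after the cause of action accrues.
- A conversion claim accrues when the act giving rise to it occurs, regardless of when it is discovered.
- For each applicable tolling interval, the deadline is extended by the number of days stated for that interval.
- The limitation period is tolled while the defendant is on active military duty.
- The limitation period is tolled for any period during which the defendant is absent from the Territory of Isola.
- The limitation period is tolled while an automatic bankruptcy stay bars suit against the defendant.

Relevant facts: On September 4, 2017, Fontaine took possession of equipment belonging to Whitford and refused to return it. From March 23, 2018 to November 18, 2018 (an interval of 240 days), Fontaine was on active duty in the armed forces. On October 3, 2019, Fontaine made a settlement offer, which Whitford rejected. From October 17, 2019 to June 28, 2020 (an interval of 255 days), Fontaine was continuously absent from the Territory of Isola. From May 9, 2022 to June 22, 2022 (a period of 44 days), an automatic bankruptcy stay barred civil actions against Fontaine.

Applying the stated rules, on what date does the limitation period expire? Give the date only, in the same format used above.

January 12, 2022

The cause of action accrued on September 4, 2017, the date of the act.
3 years from September 4, 2017 is September 4, 2020.
The defendant's active military service from March 23, 2018 to November 18, 2018 tolled the period for 240 days, extending the deadline to May 2, 2021.
The defendant's absence from the jurisdiction from October 17, 2019 to June 28, 2020 tolled the period for 255 days, extending the deadline to January 12, 2022.
The automatic bankruptcy stay starting May 9, 2022 came too late — the period had run on January 12, 2022 — and so does not extend the deadline.
The other events in the timeline have no effect on the limitation period under the stated rules.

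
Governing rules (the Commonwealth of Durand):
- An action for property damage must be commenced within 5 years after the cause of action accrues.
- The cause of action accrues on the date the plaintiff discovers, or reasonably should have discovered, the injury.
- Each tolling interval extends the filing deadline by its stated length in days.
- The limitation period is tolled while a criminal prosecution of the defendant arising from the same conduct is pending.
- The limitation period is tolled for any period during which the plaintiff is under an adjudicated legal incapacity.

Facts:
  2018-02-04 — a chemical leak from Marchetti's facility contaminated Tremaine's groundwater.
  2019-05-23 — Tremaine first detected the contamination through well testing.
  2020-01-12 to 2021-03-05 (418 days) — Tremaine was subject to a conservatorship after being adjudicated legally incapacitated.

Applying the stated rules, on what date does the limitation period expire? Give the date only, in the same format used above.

Under the discovery rule, the claim accrued on 2019-05-23, when Tremaine discovered the injury — not on the 2018-02-04 date of the underlying act.
The untolled deadline — 5 years after 2019-05-23 — is 2024-05-23.
Because the plaintiff's legal incapacity ran from 2020-01-12 to 2021-03-05, the deadline is extended by 418 days to 2025-07-15.

2025-07-15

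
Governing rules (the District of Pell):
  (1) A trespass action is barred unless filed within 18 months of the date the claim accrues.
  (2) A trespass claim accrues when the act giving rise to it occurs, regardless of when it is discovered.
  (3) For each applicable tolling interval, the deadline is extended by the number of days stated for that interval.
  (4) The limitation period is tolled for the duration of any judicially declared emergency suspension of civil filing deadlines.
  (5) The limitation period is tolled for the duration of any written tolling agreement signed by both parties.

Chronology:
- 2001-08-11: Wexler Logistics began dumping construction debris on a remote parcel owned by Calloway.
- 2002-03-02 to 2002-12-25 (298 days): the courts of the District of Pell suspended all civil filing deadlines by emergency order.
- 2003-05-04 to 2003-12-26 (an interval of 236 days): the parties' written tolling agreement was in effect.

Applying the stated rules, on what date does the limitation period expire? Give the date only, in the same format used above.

The claim accrued on 2001-08-11, when the wrongful act occurred.
18 months from 2001-08-11 is 2003-02-11.
The emergency suspension of filing deadlines from 2002-03-02 to 2002-12-25 tolled the period for 298 days, extending the deadline to 2003-12-06.
The period was tolled for 236 days by the written tolling agreement (2003-05-04 to 2003-12-26), pushing the deadline to 2004-07-29.

2004-07-29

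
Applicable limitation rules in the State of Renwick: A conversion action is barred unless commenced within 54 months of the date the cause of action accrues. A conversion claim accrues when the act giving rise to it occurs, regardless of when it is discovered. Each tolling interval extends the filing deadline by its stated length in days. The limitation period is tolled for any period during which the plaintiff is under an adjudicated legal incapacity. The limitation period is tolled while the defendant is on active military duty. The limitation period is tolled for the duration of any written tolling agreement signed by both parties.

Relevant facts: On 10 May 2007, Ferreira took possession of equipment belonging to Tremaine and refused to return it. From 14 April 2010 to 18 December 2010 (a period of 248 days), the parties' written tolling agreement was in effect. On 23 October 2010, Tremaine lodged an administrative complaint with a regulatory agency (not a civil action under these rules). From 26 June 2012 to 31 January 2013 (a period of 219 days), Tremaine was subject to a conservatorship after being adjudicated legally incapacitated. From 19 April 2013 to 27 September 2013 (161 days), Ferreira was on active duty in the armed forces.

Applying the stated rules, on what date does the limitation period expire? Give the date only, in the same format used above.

The limitation period began to run on 10 May 2007.
Adding the 54 months base period to 10 May 2007 gives a deadline of 10 November 2011, before any tolling.
The period was tolled for 248 days by the written tolling agreement (14 April 2010 to 18 December 2010), pushing the deadline to 15 July 2012.
The period was tolled for 219 days by the plaintiff's legal incapacity (26 June 2012 to 31 January 2013), pushing the deadline to 19 February 2013.
The defendant's active military service starting 19 April 2013 came too late — the period had run on 19 February 2013 — and so does not extend the deadline.
None of the other events listed affects the running of the period under the stated rules.

19 February 2013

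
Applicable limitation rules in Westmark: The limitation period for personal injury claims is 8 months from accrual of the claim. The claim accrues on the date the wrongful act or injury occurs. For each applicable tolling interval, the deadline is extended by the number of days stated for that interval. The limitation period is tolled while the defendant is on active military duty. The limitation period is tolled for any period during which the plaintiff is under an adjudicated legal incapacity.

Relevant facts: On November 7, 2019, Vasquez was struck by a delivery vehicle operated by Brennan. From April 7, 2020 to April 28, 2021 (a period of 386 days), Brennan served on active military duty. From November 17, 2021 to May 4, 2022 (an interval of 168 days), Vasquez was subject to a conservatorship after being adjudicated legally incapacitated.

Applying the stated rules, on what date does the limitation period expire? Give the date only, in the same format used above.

The claim accrued on November 7, 2019, the date of the act.
8 months from November 7, 2019 is July 7, 2020.
The period was tolled for 386 days by the defendant's active military service (April 7, 2020 to April 28, 2021), pushing the deadline to July 28, 2021.
The plaintiff's legal incapacity starting November 17, 2021 came too late — the period had run on July 28, 2021 — and so does not extend the deadline.

July 28, 2021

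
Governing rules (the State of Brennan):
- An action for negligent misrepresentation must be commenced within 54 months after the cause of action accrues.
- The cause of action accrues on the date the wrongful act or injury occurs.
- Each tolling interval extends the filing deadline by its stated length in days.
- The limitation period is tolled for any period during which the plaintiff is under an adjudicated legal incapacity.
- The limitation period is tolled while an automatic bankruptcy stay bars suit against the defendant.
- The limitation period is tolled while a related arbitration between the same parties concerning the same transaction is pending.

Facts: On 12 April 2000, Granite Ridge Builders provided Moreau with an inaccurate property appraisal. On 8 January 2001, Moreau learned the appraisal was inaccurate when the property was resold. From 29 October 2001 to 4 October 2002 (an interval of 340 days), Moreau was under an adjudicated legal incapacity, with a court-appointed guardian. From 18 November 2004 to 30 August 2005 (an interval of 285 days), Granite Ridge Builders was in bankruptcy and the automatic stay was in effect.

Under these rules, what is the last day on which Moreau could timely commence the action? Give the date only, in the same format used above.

29 June 2006

Because the rule ties accrual to occurrence, the claim accrued on 12 April 2000, not on the 8 January 2001 discovery date.
The untolled deadline — 54 months after 12 April 2000 — is 12 October 2004.
The period was tolled for 340 days by the plaintiff's legal incapacity (29 October 2001 to 4 October 2002), pushing the deadline to 17 September 2005.
Because the automatic bankruptcy stay ran from 18 November 2004 to 30 August 2005, the deadline is extended by 285 days to 29 June 2006.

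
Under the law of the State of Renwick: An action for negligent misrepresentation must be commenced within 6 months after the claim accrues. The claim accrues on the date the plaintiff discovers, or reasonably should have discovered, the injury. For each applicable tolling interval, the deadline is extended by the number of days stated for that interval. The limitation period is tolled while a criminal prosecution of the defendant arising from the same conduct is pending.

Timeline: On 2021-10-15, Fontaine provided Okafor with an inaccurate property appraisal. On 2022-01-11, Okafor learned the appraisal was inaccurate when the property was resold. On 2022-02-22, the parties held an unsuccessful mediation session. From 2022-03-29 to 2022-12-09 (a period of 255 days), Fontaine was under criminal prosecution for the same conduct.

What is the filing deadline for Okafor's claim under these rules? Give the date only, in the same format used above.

2023-03-23

The claim did not accrue until Okafor discovered the injury on 2022-01-11; the 2021-10-15 act date does not start the clock under the stated rule.
Adding the 6 months base period to 2022-01-11 gives a deadline of 2022-07-11, before any tolling.
The pending criminal prosecution from 2022-03-29 to 2022-12-09 tolled the period for 255 days, extending the deadline to 2023-03-23.
The other events in the timeline have no effect on the limitation period under the stated rules.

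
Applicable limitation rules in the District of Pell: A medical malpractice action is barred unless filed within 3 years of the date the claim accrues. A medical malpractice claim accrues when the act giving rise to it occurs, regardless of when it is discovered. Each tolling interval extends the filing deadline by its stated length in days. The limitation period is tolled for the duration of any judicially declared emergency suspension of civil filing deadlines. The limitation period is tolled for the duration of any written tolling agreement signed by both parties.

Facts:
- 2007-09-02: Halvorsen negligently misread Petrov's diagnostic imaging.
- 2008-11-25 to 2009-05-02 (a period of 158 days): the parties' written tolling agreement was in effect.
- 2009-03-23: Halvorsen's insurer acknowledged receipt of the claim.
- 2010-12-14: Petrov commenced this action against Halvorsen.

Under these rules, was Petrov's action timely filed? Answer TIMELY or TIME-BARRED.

TIMELY

The claim accrued on 2007-09-02, the date of the act.
Adding the 3 years base period to 2007-09-02 gives a deadline of 2010-09-02, before any tolling.
Because the written tolling agreement ran from 2008-11-25 to 2009-05-02, the deadline is extended by 158 days to 2011-02-07.
Nothing else in the chronology tolls or restarts the period.
The 2010-12-14 filing precedes the 2011-02-07 deadline; the claim is timely.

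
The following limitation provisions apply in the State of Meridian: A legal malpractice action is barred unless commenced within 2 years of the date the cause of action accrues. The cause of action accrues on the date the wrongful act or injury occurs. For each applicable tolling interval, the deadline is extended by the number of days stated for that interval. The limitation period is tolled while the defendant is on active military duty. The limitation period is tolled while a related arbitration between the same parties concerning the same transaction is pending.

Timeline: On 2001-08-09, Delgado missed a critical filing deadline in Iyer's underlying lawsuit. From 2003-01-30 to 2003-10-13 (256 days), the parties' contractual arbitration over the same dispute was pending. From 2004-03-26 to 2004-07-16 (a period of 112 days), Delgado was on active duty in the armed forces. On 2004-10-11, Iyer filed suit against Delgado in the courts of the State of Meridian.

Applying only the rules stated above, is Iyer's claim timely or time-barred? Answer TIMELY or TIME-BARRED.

TIME-BARRED

The limitation period began to run on 2001-08-09.
Adding the 2 years base period to 2001-08-09 gives a deadline of 2003-08-09, before any tolling.
The period was tolled for 256 days by the pending related arbitration (2003-01-30 to 2003-10-13), pushing the deadline to 2004-04-21.
Because the defendant's active military service ran from 2004-03-26 to 2004-07-16, the deadline is extended by 112 days to 2004-08-11.
The 2004-10-11 filing falls after the 2004-08-11 deadline; the claim is time-barred.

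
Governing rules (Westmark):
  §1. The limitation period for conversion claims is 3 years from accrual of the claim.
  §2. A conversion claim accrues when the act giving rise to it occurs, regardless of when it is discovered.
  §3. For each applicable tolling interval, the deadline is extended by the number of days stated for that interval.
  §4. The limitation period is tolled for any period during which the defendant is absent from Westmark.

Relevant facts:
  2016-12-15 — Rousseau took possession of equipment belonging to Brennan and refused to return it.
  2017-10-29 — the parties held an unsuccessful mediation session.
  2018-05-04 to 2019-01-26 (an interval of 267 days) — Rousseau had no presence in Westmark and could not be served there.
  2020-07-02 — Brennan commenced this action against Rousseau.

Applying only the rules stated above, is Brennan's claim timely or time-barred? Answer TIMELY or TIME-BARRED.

The claim accrued on 2016-12-15, when the wrongful act occurred.
Adding the 3 years base period to 2016-12-15 gives a deadline of 2019-12-15, before any tolling.
The defendant's absence from the jurisdiction from 2018-05-04 to 2019-01-26 tolled the period for 267 days, extending the deadline to 2020-09-07.
None of the other events listed affects the running of the period under the stated rules.
Brennan filed on 2020-07-02, before the 2020-09-07 deadline, so the action is timely.

TIMELY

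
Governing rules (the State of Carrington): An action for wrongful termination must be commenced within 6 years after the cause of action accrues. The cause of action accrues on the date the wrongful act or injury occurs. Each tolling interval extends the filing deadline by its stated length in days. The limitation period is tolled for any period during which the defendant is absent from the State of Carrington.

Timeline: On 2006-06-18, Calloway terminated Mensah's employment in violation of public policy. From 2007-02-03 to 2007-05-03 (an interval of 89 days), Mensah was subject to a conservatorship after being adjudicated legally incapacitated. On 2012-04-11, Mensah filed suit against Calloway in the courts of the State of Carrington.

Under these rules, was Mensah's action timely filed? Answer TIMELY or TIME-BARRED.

TIMELY

The limitation period began to run on 2006-06-18.
6 years from 2006-06-18 is 2012-06-18.
The plaintiff's legal incapacity from 2007-02-03 to 2007-05-03 does not toll the period, because no stated rule makes the plaintiff's incapacity a tolling event.
Filing on 2012-04-11 beat the 2012-06-18 deadline — the action is timely.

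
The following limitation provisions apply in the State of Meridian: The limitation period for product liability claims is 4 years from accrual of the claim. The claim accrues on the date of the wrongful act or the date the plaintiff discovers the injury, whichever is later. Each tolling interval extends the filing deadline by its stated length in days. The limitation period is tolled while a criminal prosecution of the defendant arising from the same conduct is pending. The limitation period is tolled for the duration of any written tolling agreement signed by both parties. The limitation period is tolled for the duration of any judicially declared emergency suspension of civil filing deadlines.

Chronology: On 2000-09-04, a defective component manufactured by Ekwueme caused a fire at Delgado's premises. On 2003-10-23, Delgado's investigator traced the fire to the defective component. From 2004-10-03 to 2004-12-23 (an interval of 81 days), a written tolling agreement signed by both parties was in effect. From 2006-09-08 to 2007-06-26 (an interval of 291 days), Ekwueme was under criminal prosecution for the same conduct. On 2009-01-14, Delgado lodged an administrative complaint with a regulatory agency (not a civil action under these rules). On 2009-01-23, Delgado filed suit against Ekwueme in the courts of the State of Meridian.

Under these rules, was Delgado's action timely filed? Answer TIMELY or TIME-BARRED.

TIME-BARRED

Taking the later of the act (2000-09-04) and discovery (2003-10-23), the claim accrued on 2003-10-23.
Adding the 4 years base period to 2003-10-23 gives a deadline of 2007-10-23, before any tolling.
The period was tolled for 81 days by the written tolling agreement (2004-10-03 to 2004-12-23), pushing the deadline to 2008-01-12.
Because the pending criminal prosecution ran from 2006-09-08 to 2007-06-26, the deadline is extended by 291 days to 2008-10-29.
None of the other events listed affects the running of the period under the stated rules.
Filing on 2009-01-23 missed the 2008-10-29 deadline — the action is time-barred.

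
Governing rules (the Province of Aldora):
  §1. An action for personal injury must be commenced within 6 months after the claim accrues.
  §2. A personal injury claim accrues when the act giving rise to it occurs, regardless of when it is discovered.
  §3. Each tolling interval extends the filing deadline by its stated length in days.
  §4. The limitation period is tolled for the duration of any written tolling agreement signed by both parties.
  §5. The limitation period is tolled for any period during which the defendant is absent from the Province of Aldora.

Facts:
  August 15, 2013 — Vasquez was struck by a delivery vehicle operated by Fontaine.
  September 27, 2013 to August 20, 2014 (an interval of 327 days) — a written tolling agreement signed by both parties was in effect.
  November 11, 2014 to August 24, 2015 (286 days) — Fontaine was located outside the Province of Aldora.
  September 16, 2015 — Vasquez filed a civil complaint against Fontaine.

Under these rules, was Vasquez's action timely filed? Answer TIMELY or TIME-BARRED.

The limitation period began to run on August 15, 2013.
The untolled deadline — 6 months after August 15, 2013 — is February 15, 2014.
Because the written tolling agreement ran from September 27, 2013 to August 20, 2014, the deadline is extended by 327 days to January 8, 2015.
The defendant's absence from the jurisdiction from November 11, 2014 to August 24, 2015 tolled the period for 286 days, extending the deadline to October 21, 2015.
Vasquez filed on September 16, 2015, before the October 21, 2015 deadline, so the action is timely.

TIMELY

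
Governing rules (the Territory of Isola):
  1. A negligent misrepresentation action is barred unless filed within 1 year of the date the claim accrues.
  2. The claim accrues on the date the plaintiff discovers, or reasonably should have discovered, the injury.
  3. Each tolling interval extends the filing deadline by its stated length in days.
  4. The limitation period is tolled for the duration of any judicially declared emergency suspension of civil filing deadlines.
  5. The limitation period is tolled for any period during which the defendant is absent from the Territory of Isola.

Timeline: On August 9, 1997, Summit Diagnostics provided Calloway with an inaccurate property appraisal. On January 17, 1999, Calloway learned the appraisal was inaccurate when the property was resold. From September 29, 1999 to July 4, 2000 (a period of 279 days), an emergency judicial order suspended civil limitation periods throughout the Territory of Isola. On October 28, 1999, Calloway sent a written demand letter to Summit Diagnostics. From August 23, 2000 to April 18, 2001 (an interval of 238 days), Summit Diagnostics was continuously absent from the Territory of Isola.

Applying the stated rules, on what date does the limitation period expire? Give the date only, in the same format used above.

Under the discovery rule, the claim accrued on January 17, 1999, when Calloway discovered the injury — not on the August 9, 1997 date of the underlying act.
1 year from January 17, 1999 is January 17, 2000.
Because the emergency suspension of filing deadlines ran from September 29, 1999 to July 4, 2000, the deadline is extended by 279 days to October 22, 2000.
The defendant's absence from the jurisdiction from August 23, 2000 to April 18, 2001 tolled the period for 238 days, extending the deadline to June 17, 2001.
Nothing else in the chronology tolls or restarts the period.

June 17, 2001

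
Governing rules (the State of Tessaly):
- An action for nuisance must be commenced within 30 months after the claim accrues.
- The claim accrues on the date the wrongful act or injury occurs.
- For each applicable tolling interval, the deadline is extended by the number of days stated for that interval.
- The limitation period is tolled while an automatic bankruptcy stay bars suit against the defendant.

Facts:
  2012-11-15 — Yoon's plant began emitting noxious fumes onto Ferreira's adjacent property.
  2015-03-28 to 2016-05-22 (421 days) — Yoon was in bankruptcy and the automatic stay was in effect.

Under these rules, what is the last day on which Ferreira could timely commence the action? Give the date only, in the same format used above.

2016-07-09

The claim accrued on 2012-11-15, the date of the act.
Adding the 30 months base period to 2012-11-15 gives a deadline of 2015-05-15, before any tolling.
The period was tolled for 421 days by the automatic bankruptcy stay (2015-03-28 to 2016-05-22), pushing the deadline to 2016-07-09.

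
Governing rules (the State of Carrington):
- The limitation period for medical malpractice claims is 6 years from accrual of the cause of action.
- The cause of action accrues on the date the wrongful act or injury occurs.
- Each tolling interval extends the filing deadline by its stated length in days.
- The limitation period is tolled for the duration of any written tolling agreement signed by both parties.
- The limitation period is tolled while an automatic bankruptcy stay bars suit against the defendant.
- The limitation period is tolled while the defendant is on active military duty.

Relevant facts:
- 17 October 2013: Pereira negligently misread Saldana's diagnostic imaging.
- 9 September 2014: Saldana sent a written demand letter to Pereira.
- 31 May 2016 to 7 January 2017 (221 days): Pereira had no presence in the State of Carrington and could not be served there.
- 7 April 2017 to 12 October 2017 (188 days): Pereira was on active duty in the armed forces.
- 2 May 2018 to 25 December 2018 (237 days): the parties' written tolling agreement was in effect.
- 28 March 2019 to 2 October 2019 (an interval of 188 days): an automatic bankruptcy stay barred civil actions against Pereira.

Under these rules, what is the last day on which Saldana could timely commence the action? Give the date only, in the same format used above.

21 June 2021

The cause of action accrued on 17 October 2013, the date of the act.
Adding the 6 years base period to 17 October 2013 gives a deadline of 17 October 2019, before any tolling.
Because the defendant's active military service ran from 7 April 2017 to 12 October 2017, the deadline is extended by 188 days to 22 April 2020.
The written tolling agreement from 2 May 2018 to 25 December 2018 tolled the period for 237 days, extending the deadline to 15 December 2020.
The period was tolled for 188 days by the automatic bankruptcy stay (28 March 2019 to 2 October 2019), pushing the deadline to 21 June 2021.
No stated provision tolls the period for the defendant's absence, so the interval from 31 May 2016 to 7 January 2017 has no effect on the deadline.
None of the other events listed affects the running of the period under the stated rules.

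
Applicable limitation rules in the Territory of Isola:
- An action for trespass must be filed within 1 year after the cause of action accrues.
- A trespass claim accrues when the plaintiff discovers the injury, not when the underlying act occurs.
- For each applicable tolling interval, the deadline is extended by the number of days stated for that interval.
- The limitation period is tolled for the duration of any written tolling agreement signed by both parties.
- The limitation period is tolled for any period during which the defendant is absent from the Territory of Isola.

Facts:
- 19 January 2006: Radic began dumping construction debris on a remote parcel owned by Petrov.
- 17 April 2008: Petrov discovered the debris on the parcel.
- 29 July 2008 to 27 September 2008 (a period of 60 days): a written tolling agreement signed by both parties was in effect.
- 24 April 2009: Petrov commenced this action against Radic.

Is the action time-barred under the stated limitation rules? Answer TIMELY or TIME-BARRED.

Under the discovery rule, the claim accrued on 17 April 2008, when Petrov discovered the injury — not on the 19 January 2006 date of the underlying act.
The untolled deadline — 1 year after 17 April 2008 — is 17 April 2009.
The period was tolled for 60 days by the written tolling agreement (29 July 2008 to 27 September 2008), pushing the deadline to 16 June 2009.
Petrov filed on 24 April 2009, before the 16 June 2009 deadline, so the action is timely.

TIMELY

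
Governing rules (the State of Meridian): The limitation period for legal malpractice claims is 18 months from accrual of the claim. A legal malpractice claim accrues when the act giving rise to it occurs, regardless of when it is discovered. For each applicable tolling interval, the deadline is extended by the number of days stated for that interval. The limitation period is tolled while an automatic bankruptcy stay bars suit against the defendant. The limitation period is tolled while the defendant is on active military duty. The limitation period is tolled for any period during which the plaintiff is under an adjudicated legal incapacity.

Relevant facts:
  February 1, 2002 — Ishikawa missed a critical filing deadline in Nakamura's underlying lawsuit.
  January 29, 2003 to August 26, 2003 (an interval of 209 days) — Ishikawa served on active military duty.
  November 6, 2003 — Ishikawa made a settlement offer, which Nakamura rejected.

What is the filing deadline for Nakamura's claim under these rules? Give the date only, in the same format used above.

February 26, 2004

The claim accrued on February 1, 2002, the date of the act.
The untolled deadline — 18 months after February 1, 2002 — is August 1, 2003.
The defendant's active military service from January 29, 2003 to August 26, 2003 tolled the period for 209 days, extending the deadline to February 26, 2004.
Nothing else in the chronology tolls or restarts the period.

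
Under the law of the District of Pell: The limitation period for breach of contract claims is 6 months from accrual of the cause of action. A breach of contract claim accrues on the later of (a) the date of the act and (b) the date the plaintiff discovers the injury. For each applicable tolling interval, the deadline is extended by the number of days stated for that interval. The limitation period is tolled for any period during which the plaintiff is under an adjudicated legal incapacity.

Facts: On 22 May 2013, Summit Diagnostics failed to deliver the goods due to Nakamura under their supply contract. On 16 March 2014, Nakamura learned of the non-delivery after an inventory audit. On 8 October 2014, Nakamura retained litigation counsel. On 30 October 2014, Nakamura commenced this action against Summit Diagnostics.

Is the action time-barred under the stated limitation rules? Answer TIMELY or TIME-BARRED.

TIME-BARRED

Taking the later of the act (22 May 2013) and discovery (16 March 2014), the claim accrued on 16 March 2014.
6 months from 16 March 2014 is 16 September 2014.
None of the other events listed affects the running of the period under the stated rules.
Filing on 30 October 2014 missed the 16 September 2014 deadline — the action is time-barred.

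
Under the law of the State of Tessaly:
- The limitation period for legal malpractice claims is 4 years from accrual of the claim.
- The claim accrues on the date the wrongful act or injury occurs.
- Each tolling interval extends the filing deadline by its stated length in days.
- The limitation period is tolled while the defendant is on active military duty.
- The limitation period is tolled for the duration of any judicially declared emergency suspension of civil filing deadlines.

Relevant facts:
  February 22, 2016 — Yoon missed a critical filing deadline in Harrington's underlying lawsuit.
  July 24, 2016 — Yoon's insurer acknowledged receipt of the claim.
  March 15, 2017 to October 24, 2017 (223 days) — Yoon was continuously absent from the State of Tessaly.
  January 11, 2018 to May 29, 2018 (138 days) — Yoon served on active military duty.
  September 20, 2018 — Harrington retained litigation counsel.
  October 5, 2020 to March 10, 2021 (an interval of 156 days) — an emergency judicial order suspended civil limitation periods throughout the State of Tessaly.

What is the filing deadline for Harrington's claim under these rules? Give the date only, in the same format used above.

The claim accrued on February 22, 2016, when the wrongful act occurred.
4 years from February 22, 2016 is February 22, 2020.
The period was tolled for 138 days by the defendant's active military service (January 11, 2018 to May 29, 2018), pushing the deadline to July 9, 2020.
By the time the emergency suspension of filing deadlines began on October 5, 2020, the limitation period had already expired on July 9, 2020; that interval cannot revive it.
Although the defendant's absence ran from March 15, 2017 to October 24, 2017, the stated rules do not make that a tolling event, so it is disregarded.
None of the other events listed affects the running of the period under the stated rules.

July 9, 2020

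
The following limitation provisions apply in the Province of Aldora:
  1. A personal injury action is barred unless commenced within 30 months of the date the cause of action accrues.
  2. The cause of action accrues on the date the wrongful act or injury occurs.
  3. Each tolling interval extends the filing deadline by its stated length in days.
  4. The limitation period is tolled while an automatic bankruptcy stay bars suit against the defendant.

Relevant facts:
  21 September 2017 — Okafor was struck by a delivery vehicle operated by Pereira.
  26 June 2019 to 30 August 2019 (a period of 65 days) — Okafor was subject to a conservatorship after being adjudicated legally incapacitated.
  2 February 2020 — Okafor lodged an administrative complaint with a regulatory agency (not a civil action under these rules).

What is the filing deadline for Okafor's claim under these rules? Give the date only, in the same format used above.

The cause of action accrued on 21 September 2017, the date of the act.
The untolled deadline — 30 months after 21 September 2017 — is 21 March 2020.
Although the plaintiff's incapacity ran from 26 June 2019 to 30 August 2019, the stated rules do not make that a tolling event, so it is disregarded.
None of the other events listed affects the running of the period under the stated rules.

21 March 2020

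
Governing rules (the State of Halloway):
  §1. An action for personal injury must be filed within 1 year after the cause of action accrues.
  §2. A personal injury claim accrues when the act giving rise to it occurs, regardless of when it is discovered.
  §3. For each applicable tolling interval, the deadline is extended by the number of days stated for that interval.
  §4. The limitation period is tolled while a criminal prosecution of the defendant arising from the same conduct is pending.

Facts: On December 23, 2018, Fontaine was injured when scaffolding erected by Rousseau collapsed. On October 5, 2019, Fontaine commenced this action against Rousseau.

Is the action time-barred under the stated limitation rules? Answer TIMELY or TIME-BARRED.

The claim accrued on December 23, 2018, when the wrongful act occurred.
1 year from December 23, 2018 is December 23, 2019.
Fontaine filed on October 5, 2019, before the December 23, 2019 deadline, so the action is timely.

TIMELY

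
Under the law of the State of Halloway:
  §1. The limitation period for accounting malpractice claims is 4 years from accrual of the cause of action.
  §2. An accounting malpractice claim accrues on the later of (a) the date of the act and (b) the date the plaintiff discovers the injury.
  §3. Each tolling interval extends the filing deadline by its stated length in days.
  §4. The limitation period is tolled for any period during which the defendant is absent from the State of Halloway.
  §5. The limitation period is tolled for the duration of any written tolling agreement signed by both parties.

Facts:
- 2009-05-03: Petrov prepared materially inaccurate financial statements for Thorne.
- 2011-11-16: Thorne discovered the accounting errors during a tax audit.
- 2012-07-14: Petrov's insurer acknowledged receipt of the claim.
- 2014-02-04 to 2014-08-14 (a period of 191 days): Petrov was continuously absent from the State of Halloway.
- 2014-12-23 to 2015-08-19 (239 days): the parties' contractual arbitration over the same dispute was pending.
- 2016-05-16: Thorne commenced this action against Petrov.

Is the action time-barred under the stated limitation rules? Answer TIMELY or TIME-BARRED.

TIMELY

The claim accrued on 2011-11-16 — the later of the 2009-05-03 act and the 2011-11-16 discovery.
Adding the 4 years base period to 2011-11-16 gives a deadline of 2015-11-16, before any tolling.
The period was tolled for 191 days by the defendant's absence from the jurisdiction (2014-02-04 to 2014-08-14), pushing the deadline to 2016-05-25.
The pending related arbitration from 2014-12-23 to 2015-08-19 does not toll the period, because no stated rule makes a pending arbitration a tolling event.
Nothing else in the chronology tolls or restarts the period.
The 2016-05-16 filing precedes the 2016-05-25 deadline; the claim is timely.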